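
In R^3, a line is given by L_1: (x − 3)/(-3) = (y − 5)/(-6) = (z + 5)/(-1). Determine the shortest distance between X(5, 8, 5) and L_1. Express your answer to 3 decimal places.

L_1 has direction (-3, -6, -1) through (3, 5, -5).
Taking (3, 5, -5) on L_1 with direction v = (-3, -6, -1): w = X − (3, 5, -5) = (2, 3, 10), and w × v = (57, -28, -3).
Distance = |w × v| / |v| = √4042 / √46 ≈ 9.374.

9.374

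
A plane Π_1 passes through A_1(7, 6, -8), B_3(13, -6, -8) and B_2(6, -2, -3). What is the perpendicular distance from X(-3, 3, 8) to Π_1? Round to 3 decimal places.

A_1B_3 = (6, -12, 0), A_1B_2 = (-1, -8, 5); a normal to Π_1 is A_1B_3 × A_1B_2 = (-60, -30, -60).
Using A_1: Π_1 has equation -60x - 30y - 60z = -120.
n·X − d = (-60)·(-3) + (-30)·(3) + (-60)·(8) − (-120) = -270; |n| = √8100.
Distance = |-270| / √8100 = 270/√8100 ≈ 3.000.

3.000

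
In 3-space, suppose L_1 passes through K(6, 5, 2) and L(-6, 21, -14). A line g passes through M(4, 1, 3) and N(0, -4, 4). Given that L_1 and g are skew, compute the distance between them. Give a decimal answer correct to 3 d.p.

A direction vector for L_1 is L − K = (-12, 16, -16).
A direction vector for g is N − M = (-4, -5, 1).
Common perpendicular direction n = (-12, 16, -16) × (-4, -5, 1) = (-64, 76, 124).
With w = (4, 1, 3) − (6, 5, 2) = (-2, -4, 1), w · n = -52.
Distance = |w · n| / |n| = |-52| / √25248 ≈ 0.327.

0.327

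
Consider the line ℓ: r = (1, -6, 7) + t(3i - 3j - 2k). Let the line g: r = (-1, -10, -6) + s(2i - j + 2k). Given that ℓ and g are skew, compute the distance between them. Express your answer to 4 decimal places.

1.2925

Common perpendicular direction n = (3, -3, -2) × (2, -1, 2) = (-8, -10, 3).
With w = (-1, -10, -6) − (1, -6, 7) = (-2, -4, -13), w · n = 17.
Distance = |w · n| / |n| = |17| / √173 ≈ 1.2925.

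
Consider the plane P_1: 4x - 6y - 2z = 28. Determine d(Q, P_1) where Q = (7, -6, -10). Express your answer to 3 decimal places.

7.483

n·Q − d = (4)·(7) + (-6)·(-6) + (-2)·(-10) − 28 = 56; |n| = √56.
Distance = |56| / √56 = 56/√56 ≈ 7.483.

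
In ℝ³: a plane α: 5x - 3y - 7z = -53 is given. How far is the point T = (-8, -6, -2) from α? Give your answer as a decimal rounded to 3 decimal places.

n·T − d = (5)·(-8) + (-3)·(-6) + (-7)·(-2) − (-53) = 45; |n| = √83.
Distance = |45| / √83 = 45/√83 ≈ 4.939.

4.939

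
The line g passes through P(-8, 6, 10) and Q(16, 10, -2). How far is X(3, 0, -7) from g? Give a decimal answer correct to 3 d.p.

13.347

A direction vector for g is Q − P = (24, 4, -12).
Taking (-8, 6, 10) on g with direction v = (24, 4, -12): w = X − (-8, 6, 10) = (11, -6, -17), and w × v = (140, -276, 188).
Distance = |w × v| / |v| = √131120 / √736 ≈ 13.347.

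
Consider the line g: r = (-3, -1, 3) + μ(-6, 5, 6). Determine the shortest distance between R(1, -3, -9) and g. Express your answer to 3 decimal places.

Taking (-3, -1, 3) on g with direction v = (-6, 5, 6): w = R − (-3, -1, 3) = (4, -2, -12), and w × v = (48, 48, 8).
Distance = |w × v| / |v| = √4672 / √97 ≈ 6.940.

6.940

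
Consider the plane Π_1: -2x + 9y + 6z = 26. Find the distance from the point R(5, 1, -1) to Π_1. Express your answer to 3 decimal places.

n·R − d = (-2)·(5) + (9)·(1) + (6)·(-1) − 26 = -33; |n| = √121.
Distance = |-33| / √121 = 33/√121 ≈ 3.000.

3.000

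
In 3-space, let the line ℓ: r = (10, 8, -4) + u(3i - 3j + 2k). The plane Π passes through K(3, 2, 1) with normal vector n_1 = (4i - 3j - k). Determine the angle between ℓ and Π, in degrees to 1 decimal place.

52.6

Π: n_1·r = n_1·K gives 4x - 3y - z = 5.
sin θ = |n·v| / (|n||v|) = |19| / (√26 · √22) = 0.79443.
θ ≈ 52.6°.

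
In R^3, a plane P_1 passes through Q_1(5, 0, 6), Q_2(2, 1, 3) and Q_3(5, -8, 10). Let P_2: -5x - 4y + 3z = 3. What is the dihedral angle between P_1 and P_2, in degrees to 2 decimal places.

Q_1Q_2 = (-3, 1, -3), Q_1Q_3 = (0, -8, 4); a normal to P_1 is Q_1Q_2 × Q_1Q_3 = (-20, 12, 24).
Using Q_1: P_1 has equation -20x + 12y + 24z = 44.
cos θ = |n₁·n₂| / (|n₁||n₂|) = |124| / (√1120 · √50).
θ = arccos(0.52400) ≈ 58.40°.

58.40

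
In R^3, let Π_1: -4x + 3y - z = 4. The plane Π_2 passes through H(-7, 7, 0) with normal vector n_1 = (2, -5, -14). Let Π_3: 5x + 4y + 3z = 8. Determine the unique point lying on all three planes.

(-1, 1, 3)

Π_2: n_1·r = n_1·H gives 2x - 5y - 14z = -49.
Solving the 3×3 linear system -4x + 3y - z = 4, 2x - 5y - 14z = -49, 5x + 4y + 3z = 8 (e.g. by elimination or Cramer's rule, determinant = -425) gives (-1, 1, 3).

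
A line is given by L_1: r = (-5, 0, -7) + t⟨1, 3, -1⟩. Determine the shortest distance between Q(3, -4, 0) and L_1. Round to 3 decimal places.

Taking (-5, 0, -7) on L_1 with direction v = (1, 3, -1): w = Q − (-5, 0, -7) = (8, -4, 7), and w × v = (-17, 15, 28).
Distance = |w × v| / |v| = √1298 / √11 ≈ 10.863.

10.863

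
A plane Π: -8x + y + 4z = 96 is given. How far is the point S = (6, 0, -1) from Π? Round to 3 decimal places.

16.444

n·S − d = (-8)·(6) + (1)·(0) + (4)·(-1) − 96 = -148; |n| = √81.
Distance = |-148| / √81 = 148/√81 ≈ 16.444.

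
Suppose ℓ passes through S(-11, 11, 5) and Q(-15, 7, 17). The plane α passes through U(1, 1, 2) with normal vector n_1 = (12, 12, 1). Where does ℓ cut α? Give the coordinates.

A direction vector for ℓ is Q − S = (-4, -4, 12).
α: n_1·r = n_1·U gives 12x + 12y + z = 26.
Substitute r = (-11, 11, 5) + t(-4, -4, 12) into the plane: 5 + (-84)t = 26, so t = -1/4.
Intersection: (-11, 11, 5) + (-1/4)·(-4, -4, 12) = (-10, 12, 2).

(-10, 12, 2)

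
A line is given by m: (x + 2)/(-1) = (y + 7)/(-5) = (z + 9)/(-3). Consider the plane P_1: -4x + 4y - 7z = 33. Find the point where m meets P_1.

m has direction (-1, -5, -3) through (-2, -7, -9).
Substitute r = (-2, -7, -9) + t(-1, -5, -3) into the plane: 43 + 5t = 33, so t = -2.
Intersection: (-2, -7, -9) + (-2)·(-1, -5, -3) = (0, 3, -3).

(0, 3, -3)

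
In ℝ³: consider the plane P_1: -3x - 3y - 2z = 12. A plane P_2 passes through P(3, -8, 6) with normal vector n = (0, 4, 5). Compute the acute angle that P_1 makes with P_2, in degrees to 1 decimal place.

P_2: n·r = n·P gives 4y + 5z = -2.
cos θ = |n₁·n₂| / (|n₁||n₂|) = |-22| / (√22 · √41).
θ = arccos(0.73252) ≈ 42.9°.

42.9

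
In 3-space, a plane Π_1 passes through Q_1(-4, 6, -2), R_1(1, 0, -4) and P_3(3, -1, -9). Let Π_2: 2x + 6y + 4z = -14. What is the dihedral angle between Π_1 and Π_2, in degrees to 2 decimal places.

Q_1R_1 = (5, -6, -2), Q_1P_3 = (7, -7, -7); a normal to Π_1 is Q_1R_1 × Q_1P_3 = (28, 21, 7).
Using Q_1: Π_1 has equation 28x + 21y + 7z = 0.
cos θ = |n₁·n₂| / (|n₁||n₂|) = |210| / (√1274 · √56).
θ = arccos(0.78621) ≈ 38.17°.

38.17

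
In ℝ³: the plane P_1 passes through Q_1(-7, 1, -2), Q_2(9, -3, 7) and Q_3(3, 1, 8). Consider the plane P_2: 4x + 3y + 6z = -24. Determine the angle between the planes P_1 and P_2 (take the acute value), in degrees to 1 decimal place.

79.3

Q_1Q_2 = (16, -4, 9), Q_1Q_3 = (10, 0, 10); a normal to P_1 is Q_1Q_2 × Q_1Q_3 = (-40, -70, 40).
Using Q_1: P_1 has equation -40x - 70y + 40z = 130.
cos θ = |n₁·n₂| / (|n₁||n₂|) = |-130| / (√8100 · √61).
θ = arccos(0.18494) ≈ 79.3°.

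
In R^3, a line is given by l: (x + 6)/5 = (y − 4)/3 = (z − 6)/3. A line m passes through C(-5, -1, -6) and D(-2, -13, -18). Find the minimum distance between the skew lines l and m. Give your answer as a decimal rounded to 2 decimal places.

4.95

l has direction (5, 3, 3) through (-6, 4, 6).
A direction vector for m is D − C = (3, -12, -12).
Common perpendicular direction n = (5, 3, 3) × (3, -12, -12) = (0, 69, -69).
With w = (-5, -1, -6) − (-6, 4, 6) = (1, -5, -12), w · n = 483.
Distance = |w · n| / |n| = |483| / √9522 ≈ 4.95.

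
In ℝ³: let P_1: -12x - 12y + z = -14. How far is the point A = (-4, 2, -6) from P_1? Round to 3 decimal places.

1.882

n·A − d = (-12)·(-4) + (-12)·(2) + (1)·(-6) − (-14) = 32; |n| = √289.
Distance = |32| / √289 = 32/√289 ≈ 1.882.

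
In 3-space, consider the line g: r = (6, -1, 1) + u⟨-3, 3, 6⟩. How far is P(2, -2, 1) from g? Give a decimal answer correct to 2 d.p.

3.94

Taking (6, -1, 1) on g with direction v = (-3, 3, 6): w = P − (6, -1, 1) = (-4, -1, 0), and w × v = (-6, 24, -15).
Distance = |w × v| / |v| = √837 / √54 ≈ 3.94.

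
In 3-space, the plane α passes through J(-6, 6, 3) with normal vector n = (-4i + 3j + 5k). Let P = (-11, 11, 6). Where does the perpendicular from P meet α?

(-7, 8, 1)

α: n·r = n·J gives -4x + 3y + 5z = 57.
Foot = P − λn with λ = (n·P − d)/|n|² = (107 − 57)/50 = 1.
Foot = (-11, 11, 6) − 1·(-4, 3, 5) = (-7, 8, 1).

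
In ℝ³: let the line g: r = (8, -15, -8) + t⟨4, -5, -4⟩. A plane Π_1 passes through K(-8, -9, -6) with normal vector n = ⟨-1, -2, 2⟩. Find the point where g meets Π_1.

(-8, 5, 8)

Π_1: n·r = n·K gives -x - 2y + 2z = 14.
Substitute r = (8, -15, -8) + t(4, -5, -4) into the plane: 6 + (-2)t = 14, so t = -4.
Intersection: (8, -15, -8) + (-4)·(4, -5, -4) = (-8, 5, 8).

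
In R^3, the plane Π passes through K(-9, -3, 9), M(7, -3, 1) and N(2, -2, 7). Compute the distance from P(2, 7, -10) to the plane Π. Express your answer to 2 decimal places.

KM = (16, 0, -8), KN = (11, 1, -2); a normal to Π is KM × KN = (8, -56, 16).
Using K: Π has equation 8x - 56y + 16z = 240.
n·P − d = (8)·(2) + (-56)·(7) + (16)·(-10) − 240 = -776; |n| = √3456.
Distance = |-776| / √3456 = 776/√3456 ≈ 13.20.

13.20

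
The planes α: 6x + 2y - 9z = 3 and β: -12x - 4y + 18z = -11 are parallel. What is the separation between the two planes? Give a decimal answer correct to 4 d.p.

Rescale β by 1/(-2): 6x + 2y - 9z = 11/2. Then distance = |3 − (11/2)| / √121 ≈ 0.2273.

0.2273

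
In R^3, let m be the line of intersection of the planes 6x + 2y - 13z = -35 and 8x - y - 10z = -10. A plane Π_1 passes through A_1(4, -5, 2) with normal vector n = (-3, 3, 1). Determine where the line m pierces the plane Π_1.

Direction of m: (6, 2, -13) × (8, -1, -10) = (-33, -44, -22).
A point on m: solving the two plane equations with x = 5 gives (5, 0, 5).
Π_1: n·r = n·A_1 gives -3x + 3y + z = -25.
Substitute r = (5, 0, 5) + t(-33, -44, -22) into the plane: -10 + (-55)t = -25, so t = 3/11.
Intersection: (5, 0, 5) + (3/11)·(-33, -44, -22) = (-4, -12, -1).

(-4, -12, -1)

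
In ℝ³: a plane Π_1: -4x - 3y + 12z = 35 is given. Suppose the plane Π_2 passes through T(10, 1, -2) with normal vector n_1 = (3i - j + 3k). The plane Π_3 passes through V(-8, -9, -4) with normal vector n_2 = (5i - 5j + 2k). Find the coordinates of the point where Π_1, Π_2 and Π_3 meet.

(4, 7, 6)

Π_2: n_1·r = n_1·T gives 3x - y + 3z = 23.
Π_3: n_2·r = n_2·V gives 5x - 5y + 2z = -3.
Solving the 3×3 linear system -4x - 3y + 12z = 35, 3x - y + 3z = 23, 5x - 5y + 2z = -3 (e.g. by elimination or Cramer's rule, determinant = -199) gives (4, 7, 6).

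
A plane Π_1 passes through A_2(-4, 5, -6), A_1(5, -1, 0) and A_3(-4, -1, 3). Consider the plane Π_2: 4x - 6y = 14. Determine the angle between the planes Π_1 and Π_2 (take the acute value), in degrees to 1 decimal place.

A_2A_1 = (9, -6, 6), A_2A_3 = (0, -6, 9); a normal to Π_1 is A_2A_1 × A_2A_3 = (-18, -81, -54).
Using A_2: Π_1 has equation -18x - 81y - 54z = -9.
cos θ = |n₁·n₂| / (|n₁||n₂|) = |414| / (√9801 · √52).
θ = arccos(0.57991) ≈ 54.6°.

54.6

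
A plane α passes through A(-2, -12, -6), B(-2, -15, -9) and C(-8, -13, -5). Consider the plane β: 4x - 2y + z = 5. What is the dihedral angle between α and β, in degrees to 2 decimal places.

49.40

AB = (0, -3, -3), AC = (-6, -1, 1); a normal to α is AB × AC = (-6, 18, -18).
Using A: α has equation -6x + 18y - 18z = -96.
cos θ = |n₁·n₂| / (|n₁||n₂|) = |-78| / (√684 · √21).
θ = arccos(0.65081) ≈ 49.40°.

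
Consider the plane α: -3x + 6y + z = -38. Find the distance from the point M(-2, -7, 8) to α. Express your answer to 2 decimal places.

n·M − d = (-3)·(-2) + (6)·(-7) + (1)·(8) − (-38) = 10; |n| = √46.
Distance = |10| / √46 = 10/√46 ≈ 1.47.

1.47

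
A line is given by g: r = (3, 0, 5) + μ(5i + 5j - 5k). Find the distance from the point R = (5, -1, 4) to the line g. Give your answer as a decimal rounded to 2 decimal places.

Taking (3, 0, 5) on g with direction v = (5, 5, -5): w = R − (3, 0, 5) = (2, -1, -1), and w × v = (10, 5, 15).
Distance = |w × v| / |v| = √350 / √75 ≈ 2.16.

2.16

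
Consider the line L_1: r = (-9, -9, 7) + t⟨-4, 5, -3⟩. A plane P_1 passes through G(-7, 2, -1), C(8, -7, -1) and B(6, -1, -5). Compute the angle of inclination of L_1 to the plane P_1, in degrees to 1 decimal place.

4.8

GC = (15, -9, 0), GB = (13, -3, -4); a normal to P_1 is GC × GB = (36, 60, 72).
Using G: P_1 has equation 36x + 60y + 72z = -204.
sin θ = |n·v| / (|n||v|) = |-60| / (√10080 · √50) = 0.08452.
θ ≈ 4.8°.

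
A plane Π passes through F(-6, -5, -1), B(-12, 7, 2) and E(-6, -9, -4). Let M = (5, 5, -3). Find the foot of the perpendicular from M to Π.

FB = (-6, 12, 3), FE = (0, -4, -3); a normal to Π is FB × FE = (-24, -18, 24).
Using F: Π has equation -24x - 18y + 24z = 210.
Foot = M − λn with λ = (n·M − d)/|n|² = (-282 − 210)/1476 = -1/3.
Foot = (5, 5, -3) − (-1/3)·(-24, -18, 24) = (-3, -1, 5).

(-3, -1, 5)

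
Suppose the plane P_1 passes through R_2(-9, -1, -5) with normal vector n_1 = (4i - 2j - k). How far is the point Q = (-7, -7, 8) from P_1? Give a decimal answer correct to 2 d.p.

1.53

P_1: n_1·r = n_1·R_2 gives 4x - 2y - z = -29.
n·Q − d = (4)·(-7) + (-2)·(-7) + (-1)·(8) − (-29) = 7; |n| = √21.
Distance = |7| / √21 = 7/√21 ≈ 1.53.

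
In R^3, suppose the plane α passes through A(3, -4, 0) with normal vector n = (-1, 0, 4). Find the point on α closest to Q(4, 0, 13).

(7, 0, 1)

α: n·r = n·A gives -x + 4z = -3.
Foot = Q − λn with λ = (n·Q − d)/|n|² = (48 − (-3))/17 = 3.
Foot = (4, 0, 13) − 3·(-1, 0, 4) = (7, 0, 1).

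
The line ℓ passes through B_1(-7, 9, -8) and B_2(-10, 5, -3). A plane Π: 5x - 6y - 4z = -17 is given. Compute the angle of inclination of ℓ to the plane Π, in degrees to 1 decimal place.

10.2

A direction vector for ℓ is B_2 − B_1 = (-3, -4, 5).
sin θ = |n·v| / (|n||v|) = |-11| / (√77 · √50) = 0.17728.
θ ≈ 10.2°.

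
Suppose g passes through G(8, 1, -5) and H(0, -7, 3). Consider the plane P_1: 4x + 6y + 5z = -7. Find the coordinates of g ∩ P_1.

A direction vector for g is H − G = (-8, -8, 8).
Substitute r = (8, 1, -5) + t(-8, -8, 8) into the plane: 13 + (-40)t = -7, so t = 1/2.
Intersection: (8, 1, -5) + (1/2)·(-8, -8, 8) = (4, -3, -1).

(4, -3, -1)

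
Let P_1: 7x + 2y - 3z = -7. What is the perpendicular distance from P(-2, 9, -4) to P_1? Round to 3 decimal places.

2.921

n·P − d = (7)·(-2) + (2)·(9) + (-3)·(-4) − (-7) = 23; |n| = √62.
Distance = |23| / √62 = 23/√62 ≈ 2.921.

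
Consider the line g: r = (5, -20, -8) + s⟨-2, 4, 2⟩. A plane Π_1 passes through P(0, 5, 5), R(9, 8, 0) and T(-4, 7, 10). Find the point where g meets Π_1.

PR = (9, 3, -5), PT = (-4, 2, 5); a normal to Π_1 is PR × PT = (25, -25, 30).
Using P: Π_1 has equation 25x - 25y + 30z = 25.
Substitute r = (5, -20, -8) + t(-2, 4, 2) into the plane: 385 + (-90)t = 25, so t = 4.
Intersection: (5, -20, -8) + 4·(-2, 4, 2) = (-3, -4, 0).

(-3, -4, 0)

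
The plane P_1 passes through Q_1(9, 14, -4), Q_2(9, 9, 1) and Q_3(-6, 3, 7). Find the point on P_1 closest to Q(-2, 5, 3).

Q_1Q_2 = (0, -5, 5), Q_1Q_3 = (-15, -11, 11); a normal to P_1 is Q_1Q_2 × Q_1Q_3 = (0, -75, -75).
Using Q_1: P_1 has equation -75y - 75z = -750.
Foot = Q − λn with λ = (n·Q − d)/|n|² = (-600 − (-750))/11250 = 1/75.
Foot = (-2, 5, 3) − (1/75)·(0, -75, -75) = (-2, 6, 4).

(-2, 6, 4)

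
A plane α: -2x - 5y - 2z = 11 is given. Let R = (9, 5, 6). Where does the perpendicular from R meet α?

Foot = R − λn with λ = (n·R − d)/|n|² = (-55 − 11)/33 = -2.
Foot = (9, 5, 6) − (-2)·(-2, -5, -2) = (5, -5, 2).

(5, -5, 2)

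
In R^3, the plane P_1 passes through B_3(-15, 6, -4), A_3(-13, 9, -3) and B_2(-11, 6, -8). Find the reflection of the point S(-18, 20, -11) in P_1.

B_3A_3 = (2, 3, 1), B_3B_2 = (4, 0, -4); a normal to P_1 is B_3A_3 × B_3B_2 = (-12, 12, -12).
Using B_3: P_1 has equation -12x + 12y - 12z = 300.
λ = (n·S − d)/|n|² = (588 − 300)/432 = 2/3.
Reflection = S − 2λn = (-18, 20, -11) − (4/3)·(-12, 12, -12) = (-2, 4, 5).

(-2, 4, 5)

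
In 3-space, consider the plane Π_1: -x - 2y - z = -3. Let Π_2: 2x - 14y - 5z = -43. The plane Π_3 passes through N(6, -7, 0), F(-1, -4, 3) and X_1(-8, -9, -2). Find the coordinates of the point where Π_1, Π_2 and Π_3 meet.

(-4, 0, 7)

NF = (-7, 3, 3), NX_1 = (-14, -2, -2); a normal to Π_3 is NF × NX_1 = (0, -56, 56).
Using N: Π_3 has equation -56y + 56z = 392.
Solving the 3×3 linear system -x - 2y - z = -3, 2x - 14y - 5z = -43, -56y + 56z = 392 (e.g. by elimination or Cramer's rule, determinant = 1400) gives (-4, 0, 7).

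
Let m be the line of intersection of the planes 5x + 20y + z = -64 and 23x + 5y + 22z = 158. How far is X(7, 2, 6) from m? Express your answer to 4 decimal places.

Direction of m: (5, 20, 1) × (23, 5, 22) = (435, -87, -435).
A point on m: solving the two plane equations with x = 7 gives (7, -5, 1).
Taking (7, -5, 1) on m with direction v = (435, -87, -435): w = X − (7, -5, 1) = (0, 7, 5), and w × v = (-2610, 2175, -3045).
Distance = |w × v| / |v| = √20814750 / √386019 ≈ 7.3431.

7.3431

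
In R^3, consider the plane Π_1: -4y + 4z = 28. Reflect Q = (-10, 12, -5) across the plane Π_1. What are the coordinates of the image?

(-10, -12, 19)

λ = (n·Q − d)/|n|² = (-68 − 28)/32 = -3.
Reflection = Q − 2λn = (-10, 12, -5) − (-6)·(0, -4, 4) = (-10, -12, 19).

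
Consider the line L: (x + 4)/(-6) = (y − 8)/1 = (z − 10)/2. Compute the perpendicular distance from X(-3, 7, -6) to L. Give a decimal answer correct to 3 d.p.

14.863

L has direction (-6, 1, 2) through (-4, 8, 10).
Taking (-4, 8, 10) on L with direction v = (-6, 1, 2): w = X − (-4, 8, 10) = (1, -1, -16), and w × v = (14, 94, -5).
Distance = |w × v| / |v| = √9057 / √41 ≈ 14.863.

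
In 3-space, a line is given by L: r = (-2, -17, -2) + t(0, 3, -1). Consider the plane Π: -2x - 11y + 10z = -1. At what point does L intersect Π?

Substitute r = (-2, -17, -2) + t(0, 3, -1) into the plane: 171 + (-43)t = -1, so t = 4.
Intersection: (-2, -17, -2) + 4·(0, 3, -1) = (-2, -5, -6).

(-2, -5, -6)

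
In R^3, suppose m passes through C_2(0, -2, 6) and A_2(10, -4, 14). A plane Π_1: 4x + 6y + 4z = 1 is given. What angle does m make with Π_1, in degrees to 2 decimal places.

A direction vector for m is A_2 − C_2 = (10, -2, 8).
sin θ = |n·v| / (|n||v|) = |60| / (√68 · √168) = 0.56136.
θ ≈ 34.15°.

34.15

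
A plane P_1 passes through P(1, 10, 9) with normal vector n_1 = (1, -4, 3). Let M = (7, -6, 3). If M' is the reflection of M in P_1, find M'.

(3, 10, -9)

P_1: n_1·r = n_1·P gives x - 4y + 3z = -12.
λ = (n·M − d)/|n|² = (40 − (-12))/26 = 2.
Reflection = M − 2λn = (7, -6, 3) − 4·(1, -4, 3) = (3, 10, -9).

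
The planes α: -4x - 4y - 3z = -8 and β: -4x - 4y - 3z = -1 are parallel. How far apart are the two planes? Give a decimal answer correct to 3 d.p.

Same normal n = (-4, -4, -3) with |n| = √41; distance = |-8 − (-1)| / |n| = 7/√41 ≈ 1.093.

1.093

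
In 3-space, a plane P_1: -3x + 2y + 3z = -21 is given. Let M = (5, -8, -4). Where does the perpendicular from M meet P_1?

(2, -6, -1)

Foot = M − λn with λ = (n·M − d)/|n|² = (-43 − (-21))/22 = -1.
Foot = (5, -8, -4) − (-1)·(-3, 2, 3) = (2, -6, -1).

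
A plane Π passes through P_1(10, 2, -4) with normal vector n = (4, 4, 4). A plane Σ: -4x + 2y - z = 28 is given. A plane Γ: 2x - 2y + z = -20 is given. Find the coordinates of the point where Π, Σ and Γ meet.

(-4, 8, 4)

Π: n·r = n·P_1 gives 4x + 4y + 4z = 32.
Solving the 3×3 linear system 4x + 4y + 4z = 32, -4x + 2y - z = 28, 2x - 2y + z = -20 (e.g. by elimination or Cramer's rule, determinant = 24) gives (-4, 8, 4).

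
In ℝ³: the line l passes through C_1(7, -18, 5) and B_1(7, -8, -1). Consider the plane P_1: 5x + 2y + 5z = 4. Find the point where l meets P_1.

A direction vector for l is B_1 − C_1 = (0, 10, -6).
Substitute r = (7, -18, 5) + t(0, 10, -6) into the plane: 24 + (-10)t = 4, so t = 2.
Intersection: (7, -18, 5) + 2·(0, 10, -6) = (7, 2, -7).

(7, 2, -7)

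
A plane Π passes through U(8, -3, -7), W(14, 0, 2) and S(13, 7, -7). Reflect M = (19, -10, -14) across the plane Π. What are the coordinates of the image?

(-5, 2, -2)

UW = (6, 3, 9), US = (5, 10, 0); a normal to Π is UW × US = (-90, 45, 45).
Using U: Π has equation -90x + 45y + 45z = -1170.
λ = (n·M − d)/|n|² = (-2790 − (-1170))/12150 = -2/15.
Reflection = M − 2λn = (19, -10, -14) − (-4/15)·(-90, 45, 45) = (-5, 2, -2).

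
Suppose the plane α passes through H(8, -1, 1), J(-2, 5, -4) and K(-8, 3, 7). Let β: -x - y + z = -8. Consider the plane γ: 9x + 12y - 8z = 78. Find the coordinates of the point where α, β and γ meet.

(2, 3, -3)

HJ = (-10, 6, -5), HK = (-16, 4, 6); a normal to α is HJ × HK = (56, 140, 56).
Using H: α has equation 56x + 140y + 56z = 364.
Solving the 3×3 linear system 56x + 140y + 56z = 364, -x - y + z = -8, 9x + 12y - 8z = 78 (e.g. by elimination or Cramer's rule, determinant = -252) gives (2, 3, -3).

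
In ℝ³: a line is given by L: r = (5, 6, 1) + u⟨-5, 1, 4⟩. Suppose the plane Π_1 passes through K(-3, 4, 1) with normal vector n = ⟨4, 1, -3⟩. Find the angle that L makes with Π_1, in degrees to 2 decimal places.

Π_1: n·r = n·K gives 4x + y - 3z = -11.
sin θ = |n·v| / (|n||v|) = |-31| / (√26 · √42) = 0.93810.
θ ≈ 69.74°.

69.74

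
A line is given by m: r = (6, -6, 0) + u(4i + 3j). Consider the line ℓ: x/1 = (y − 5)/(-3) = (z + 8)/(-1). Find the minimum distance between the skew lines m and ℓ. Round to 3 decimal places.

ℓ has direction (1, -3, -1) through (0, 5, -8).
Common perpendicular direction n = (4, 3, 0) × (1, -3, -1) = (-3, 4, -15).
With w = (0, 5, -8) − (6, -6, 0) = (-6, 11, -8), w · n = 182.
Distance = |w · n| / |n| = |182| / √250 ≈ 11.511.

11.511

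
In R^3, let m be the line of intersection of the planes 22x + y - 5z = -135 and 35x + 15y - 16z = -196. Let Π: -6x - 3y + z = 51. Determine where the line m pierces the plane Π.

Direction of m: (22, 1, -5) × (35, 15, -16) = (59, 177, 295).
A point on m: solving the two plane equations with x = -9 gives (-9, -7, -14).
Substitute r = (-9, -7, -14) + t(59, 177, 295) into the plane: 61 + (-590)t = 51, so t = 1/59.
Intersection: (-9, -7, -14) + (1/59)·(59, 177, 295) = (-8, -4, -9).

(-8, -4, -9)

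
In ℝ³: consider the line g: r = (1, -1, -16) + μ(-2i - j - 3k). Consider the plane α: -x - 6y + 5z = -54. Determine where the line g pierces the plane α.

Substitute r = (1, -1, -16) + t(-2, -1, -3) into the plane: -75 + (-7)t = -54, so t = -3.
Intersection: (1, -1, -16) + (-3)·(-2, -1, -3) = (7, 2, -7).

(7, 2, -7)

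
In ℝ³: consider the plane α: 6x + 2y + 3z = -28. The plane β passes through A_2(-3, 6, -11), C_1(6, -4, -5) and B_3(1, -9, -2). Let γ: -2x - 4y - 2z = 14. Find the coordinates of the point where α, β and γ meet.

(-1, 1, -8)

A_2C_1 = (9, -10, 6), A_2B_3 = (4, -15, 9); a normal to β is A_2C_1 × A_2B_3 = (0, -57, -95).
Using A_2: β has equation -57y - 95z = 703.
Solving the 3×3 linear system 6x + 2y + 3z = -28, -57y - 95z = 703, -2x - 4y - 2z = 14 (e.g. by elimination or Cramer's rule, determinant = -1558) gives (-1, 1, -8).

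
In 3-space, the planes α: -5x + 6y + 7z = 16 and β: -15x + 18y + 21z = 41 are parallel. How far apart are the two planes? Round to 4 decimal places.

Rescale β by 1/3: -5x + 6y + 7z = 41/3. Then distance = |16 − (41/3)| / √110 ≈ 0.2225.

0.2225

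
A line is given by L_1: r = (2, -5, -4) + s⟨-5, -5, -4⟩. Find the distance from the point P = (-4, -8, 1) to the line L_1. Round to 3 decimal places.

Taking (2, -5, -4) on L_1 with direction v = (-5, -5, -4): w = P − (2, -5, -4) = (-6, -3, 5), and w × v = (37, -49, 15).
Distance = |w × v| / |v| = √3995 / √66 ≈ 7.780.

7.780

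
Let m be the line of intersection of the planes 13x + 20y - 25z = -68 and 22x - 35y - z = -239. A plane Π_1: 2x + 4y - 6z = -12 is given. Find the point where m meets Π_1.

Direction of m: (13, 20, -25) × (22, -35, -1) = (-895, -537, -895).
A point on m: solving the two plane equations with x = -11 gives (-11, 0, -3).
Substitute r = (-11, 0, -3) + t(-895, -537, -895) into the plane: -4 + 1432t = -12, so t = -1/179.
Intersection: (-11, 0, -3) + (-1/179)·(-895, -537, -895) = (-6, 3, 2).

(-6, 3, 2)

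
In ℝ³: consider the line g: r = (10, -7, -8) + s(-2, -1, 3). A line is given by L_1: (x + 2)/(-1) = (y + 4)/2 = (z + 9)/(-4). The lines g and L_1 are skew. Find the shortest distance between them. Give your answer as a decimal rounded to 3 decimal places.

0.327

L_1 has direction (-1, 2, -4) through (-2, -4, -9).
Common perpendicular direction n = (-2, -1, 3) × (-1, 2, -4) = (-2, -11, -5).
With w = (-2, -4, -9) − (10, -7, -8) = (-12, 3, -1), w · n = -4.
Distance = |w · n| / |n| = |-4| / √150 ≈ 0.327.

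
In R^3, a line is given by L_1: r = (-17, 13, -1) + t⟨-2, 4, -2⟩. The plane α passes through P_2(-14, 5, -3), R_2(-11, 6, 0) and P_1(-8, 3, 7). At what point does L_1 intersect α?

P_2R_2 = (3, 1, 3), P_2P_1 = (6, -2, 10); a normal to α is P_2R_2 × P_2P_1 = (16, -12, -12).
Using P_2: α has equation 16x - 12y - 12z = -248.
Substitute r = (-17, 13, -1) + t(-2, 4, -2) into the plane: -416 + (-56)t = -248, so t = -3.
Intersection: (-17, 13, -1) + (-3)·(-2, 4, -2) = (-11, 1, 5).

(-11, 1, 5)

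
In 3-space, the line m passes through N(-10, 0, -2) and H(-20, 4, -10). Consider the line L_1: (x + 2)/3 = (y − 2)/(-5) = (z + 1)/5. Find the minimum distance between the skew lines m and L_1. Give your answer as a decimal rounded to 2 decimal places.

1.39

A direction vector for m is H − N = (-10, 4, -8).
L_1 has direction (3, -5, 5) through (-2, 2, -1).
Common perpendicular direction n = (-10, 4, -8) × (3, -5, 5) = (-20, 26, 38).
With w = (-2, 2, -1) − (-10, 0, -2) = (8, 2, 1), w · n = -70.
Distance = |w · n| / |n| = |-70| / √2520 ≈ 1.39.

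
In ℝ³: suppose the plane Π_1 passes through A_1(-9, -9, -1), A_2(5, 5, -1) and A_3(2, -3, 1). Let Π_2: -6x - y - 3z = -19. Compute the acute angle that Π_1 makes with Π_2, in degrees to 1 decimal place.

82.6

A_1A_2 = (14, 14, 0), A_1A_3 = (11, 6, 2); a normal to Π_1 is A_1A_2 × A_1A_3 = (28, -28, -70).
Using A_1: Π_1 has equation 28x - 28y - 70z = 70.
cos θ = |n₁·n₂| / (|n₁||n₂|) = |70| / (√6468 · √46).
θ = arccos(0.12833) ≈ 82.6°.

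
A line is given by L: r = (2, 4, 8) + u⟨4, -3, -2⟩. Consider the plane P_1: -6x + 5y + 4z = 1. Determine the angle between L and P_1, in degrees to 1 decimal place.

sin θ = |n·v| / (|n||v|) = |-47| / (√77 · √29) = 0.99461.
θ ≈ 84.0°.

84.0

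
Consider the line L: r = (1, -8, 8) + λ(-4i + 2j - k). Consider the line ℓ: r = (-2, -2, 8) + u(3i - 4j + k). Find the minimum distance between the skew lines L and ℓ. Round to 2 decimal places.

1.17

Common perpendicular direction n = (-4, 2, -1) × (3, -4, 1) = (-2, 1, 10).
With w = (-2, -2, 8) − (1, -8, 8) = (-3, 6, 0), w · n = 12.
Distance = |w · n| / |n| = |12| / √105 ≈ 1.17.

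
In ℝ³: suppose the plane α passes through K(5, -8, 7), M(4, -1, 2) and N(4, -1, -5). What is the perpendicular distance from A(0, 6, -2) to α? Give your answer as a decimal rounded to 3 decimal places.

KM = (-1, 7, -5), KN = (-1, 7, -12); a normal to α is KM × KN = (-49, -7, 0).
Using K: α has equation -49x - 7y = -189.
n·A − d = (-49)·(0) + (-7)·(6) + (0)·(-2) − (-189) = 147; |n| = √2450.
Distance = |147| / √2450 = 147/√2450 ≈ 2.970.

2.970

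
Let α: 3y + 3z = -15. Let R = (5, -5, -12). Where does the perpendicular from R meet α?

Foot = R − λn with λ = (n·R − d)/|n|² = (-51 − (-15))/18 = -2.
Foot = (5, -5, -12) − (-2)·(0, 3, 3) = (5, 1, -6).

(5, 1, -6)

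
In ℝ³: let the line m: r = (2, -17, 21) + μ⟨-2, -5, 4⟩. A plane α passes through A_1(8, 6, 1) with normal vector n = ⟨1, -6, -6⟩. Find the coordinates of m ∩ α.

α: n·r = n·A_1 gives x - 6y - 6z = -34.
Substitute r = (2, -17, 21) + t(-2, -5, 4) into the plane: -22 + 4t = -34, so t = -3.
Intersection: (2, -17, 21) + (-3)·(-2, -5, 4) = (8, -2, 9).

(8, -2, 9)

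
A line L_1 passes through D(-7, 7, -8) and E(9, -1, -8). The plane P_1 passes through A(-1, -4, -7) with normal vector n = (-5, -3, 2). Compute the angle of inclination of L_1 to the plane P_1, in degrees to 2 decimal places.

30.52

A direction vector for L_1 is E − D = (16, -8, 0).
P_1: n·r = n·A gives -5x - 3y + 2z = 3.
sin θ = |n·v| / (|n||v|) = |-56| / (√38 · √320) = 0.50783.
θ ≈ 30.52°.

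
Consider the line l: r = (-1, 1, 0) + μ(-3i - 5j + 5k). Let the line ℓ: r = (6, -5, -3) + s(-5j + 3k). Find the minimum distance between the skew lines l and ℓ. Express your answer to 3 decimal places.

Common perpendicular direction n = (-3, -5, 5) × (0, -5, 3) = (10, 9, 15).
With w = (6, -5, -3) − (-1, 1, 0) = (7, -6, -3), w · n = -29.
Distance = |w · n| / |n| = |-29| / √406 ≈ 1.439.

1.439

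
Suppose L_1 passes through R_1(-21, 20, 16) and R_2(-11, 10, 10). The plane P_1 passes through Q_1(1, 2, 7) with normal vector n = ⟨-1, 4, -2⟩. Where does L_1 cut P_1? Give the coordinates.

A direction vector for L_1 is R_2 − R_1 = (10, -10, -6).
P_1: n·r = n·Q_1 gives -x + 4y - 2z = -7.
Substitute r = (-21, 20, 16) + t(10, -10, -6) into the plane: 69 + (-38)t = -7, so t = 2.
Intersection: (-21, 20, 16) + 2·(10, -10, -6) = (-1, 0, 4).

(-1, 0, 4)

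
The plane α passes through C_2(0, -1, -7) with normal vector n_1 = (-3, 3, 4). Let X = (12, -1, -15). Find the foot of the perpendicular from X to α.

(6, 5, -7)

α: n_1·r = n_1·C_2 gives -3x + 3y + 4z = -31.
Foot = X − λn with λ = (n·X − d)/|n|² = (-99 − (-31))/34 = -2.
Foot = (12, -1, -15) − (-2)·(-3, 3, 4) = (6, 5, -7).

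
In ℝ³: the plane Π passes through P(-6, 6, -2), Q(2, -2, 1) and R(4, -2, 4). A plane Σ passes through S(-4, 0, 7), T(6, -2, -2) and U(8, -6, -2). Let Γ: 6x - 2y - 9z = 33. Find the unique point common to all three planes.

PQ = (8, -8, 3), PR = (10, -8, 6); a normal to Π is PQ × PR = (-24, -18, 16).
Using P: Π has equation -24x - 18y + 16z = 4.
ST = (10, -2, -9), SU = (12, -6, -9); a normal to Σ is ST × SU = (-36, -18, -36).
Using S: Σ has equation -36x - 18y - 36z = -108.
Solving the 3×3 linear system -24x - 18y + 16z = 4, -36x - 18y - 36z = -108, 6x - 2y - 9z = 33 (e.g. by elimination or Cramer's rule, determinant = 10440) gives (5, -6, 1).

(5, -6, 1)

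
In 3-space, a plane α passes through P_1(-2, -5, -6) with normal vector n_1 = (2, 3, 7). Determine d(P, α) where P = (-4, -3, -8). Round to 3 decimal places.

1.524

α: n_1·r = n_1·P_1 gives 2x + 3y + 7z = -61.
n·P − d = (2)·(-4) + (3)·(-3) + (7)·(-8) − (-61) = -12; |n| = √62.
Distance = |-12| / √62 = 12/√62 ≈ 1.524.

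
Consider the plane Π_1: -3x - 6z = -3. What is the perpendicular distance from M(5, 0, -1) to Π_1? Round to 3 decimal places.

n·M − d = (-3)·(5) + (0)·(0) + (-6)·(-1) − (-3) = -6; |n| = √45.
Distance = |-6| / √45 = 6/√45 ≈ 0.894.

0.894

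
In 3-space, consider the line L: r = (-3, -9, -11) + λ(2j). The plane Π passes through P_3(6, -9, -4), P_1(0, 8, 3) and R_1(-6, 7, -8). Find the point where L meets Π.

P_3P_1 = (-6, 17, 7), P_3R_1 = (-12, 16, -4); a normal to Π is P_3P_1 × P_3R_1 = (-180, -108, 108).
Using P_3: Π has equation -180x - 108y + 108z = -540.
Substitute r = (-3, -9, -11) + t(0, 2, 0) into the plane: 324 + (-216)t = -540, so t = 4.
Intersection: (-3, -9, -11) + 4·(0, 2, 0) = (-3, -1, -11).

(-3, -1, -11)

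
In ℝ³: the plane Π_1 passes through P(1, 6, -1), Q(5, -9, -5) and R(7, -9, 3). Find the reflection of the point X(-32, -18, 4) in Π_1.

PQ = (4, -15, -4), PR = (6, -15, 4); a normal to Π_1 is PQ × PR = (-120, -40, 30).
Using P: Π_1 has equation -120x - 40y + 30z = -390.
λ = (n·X − d)/|n|² = (4680 − (-390))/16900 = 3/10.
Reflection = X − 2λn = (-32, -18, 4) − (3/5)·(-120, -40, 30) = (40, 6, -14).

(40, 6, -14)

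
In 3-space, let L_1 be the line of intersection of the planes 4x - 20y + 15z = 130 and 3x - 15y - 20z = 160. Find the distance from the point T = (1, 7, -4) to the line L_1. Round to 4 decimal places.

14.6498

Direction of L_1: (4, -20, 15) × (3, -15, -20) = (625, 125, 0).
A point on L_1: solving the two plane equations with x = 5 gives (5, -7, -2).
Taking (5, -7, -2) on L_1 with direction v = (625, 125, 0): w = T − (5, -7, -2) = (-4, 14, -2), and w × v = (250, -1250, -9250).
Distance = |w × v| / |v| = √87187500 / √406250 ≈ 14.6498.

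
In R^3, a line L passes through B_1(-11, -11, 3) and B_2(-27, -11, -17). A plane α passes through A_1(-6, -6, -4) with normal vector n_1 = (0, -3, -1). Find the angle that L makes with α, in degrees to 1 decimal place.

14.3

A direction vector for L is B_2 − B_1 = (-16, 0, -20).
α: n_1·r = n_1·A_1 gives -3y - z = 22.
sin θ = |n·v| / (|n||v|) = |20| / (√10 · √656) = 0.24693.
θ ≈ 14.3°.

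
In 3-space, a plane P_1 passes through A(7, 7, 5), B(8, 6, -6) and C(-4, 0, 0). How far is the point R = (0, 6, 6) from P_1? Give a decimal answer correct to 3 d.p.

2.462

AB = (1, -1, -11), AC = (-11, -7, -5); a normal to P_1 is AB × AC = (-72, 126, -18).
Using A: P_1 has equation -72x + 126y - 18z = 288.
n·R − d = (-72)·(0) + (126)·(6) + (-18)·(6) − 288 = 360; |n| = √21384.
Distance = |360| / √21384 = 360/√21384 ≈ 2.462.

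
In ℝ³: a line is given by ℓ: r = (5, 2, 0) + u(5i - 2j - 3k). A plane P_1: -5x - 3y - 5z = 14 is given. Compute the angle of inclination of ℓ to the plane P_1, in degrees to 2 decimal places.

sin θ = |n·v| / (|n||v|) = |-4| / (√59 · √38) = 0.08448.
θ ≈ 4.85°.

4.85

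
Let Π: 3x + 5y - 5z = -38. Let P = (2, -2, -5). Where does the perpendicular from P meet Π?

(-1, -7, 0)

Foot = P − λn with λ = (n·P − d)/|n|² = (21 − (-38))/59 = 1.
Foot = (2, -2, -5) − 1·(3, 5, -5) = (-1, -7, 0).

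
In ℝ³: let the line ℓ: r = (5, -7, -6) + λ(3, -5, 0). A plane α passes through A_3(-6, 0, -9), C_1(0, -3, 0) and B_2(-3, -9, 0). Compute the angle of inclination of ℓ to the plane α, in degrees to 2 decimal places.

42.57

A_3C_1 = (6, -3, 9), A_3B_2 = (3, -9, 9); a normal to α is A_3C_1 × A_3B_2 = (54, -27, -45).
Using A_3: α has equation 54x - 27y - 45z = 81.
sin θ = |n·v| / (|n||v|) = |297| / (√5670 · √34) = 0.67643.
θ ≈ 42.57°.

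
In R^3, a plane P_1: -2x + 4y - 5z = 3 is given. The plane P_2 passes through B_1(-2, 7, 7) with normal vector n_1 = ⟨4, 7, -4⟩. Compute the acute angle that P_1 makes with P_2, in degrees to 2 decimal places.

48.51

P_2: n_1·r = n_1·B_1 gives 4x + 7y - 4z = 13.
cos θ = |n₁·n₂| / (|n₁||n₂|) = |40| / (√45 · √81).
θ = arccos(0.66254) ≈ 48.51°.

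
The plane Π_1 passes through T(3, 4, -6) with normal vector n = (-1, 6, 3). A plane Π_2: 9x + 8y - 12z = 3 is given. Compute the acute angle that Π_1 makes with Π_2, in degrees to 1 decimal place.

Π_1: n·r = n·T gives -x + 6y + 3z = 3.
cos θ = |n₁·n₂| / (|n₁||n₂|) = |3| / (√46 · √289).
θ = arccos(0.02602) ≈ 88.5°.

88.5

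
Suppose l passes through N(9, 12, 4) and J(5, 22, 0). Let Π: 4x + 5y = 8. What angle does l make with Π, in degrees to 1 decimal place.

27.5

A direction vector for l is J − N = (-4, 10, -4).
sin θ = |n·v| / (|n||v|) = |34| / (√41 · √132) = 0.46217.
θ ≈ 27.5°.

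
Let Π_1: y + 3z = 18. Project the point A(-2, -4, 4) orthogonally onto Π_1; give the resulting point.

(-2, -3, 7)

Foot = A − λn with λ = (n·A − d)/|n|² = (8 − 18)/10 = -1.
Foot = (-2, -4, 4) − (-1)·(0, 1, 3) = (-2, -3, 7).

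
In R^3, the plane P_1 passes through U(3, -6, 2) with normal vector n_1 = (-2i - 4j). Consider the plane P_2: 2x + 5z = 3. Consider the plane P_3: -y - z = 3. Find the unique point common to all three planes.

P_1: n_1·r = n_1·U gives -2x - 4y = 18.
Solving the 3×3 linear system -2x - 4y = 18, 2x + 5z = 3, -y - z = 3 (e.g. by elimination or Cramer's rule, determinant = -18) gives (-1, -4, 1).

(-1, -4, 1)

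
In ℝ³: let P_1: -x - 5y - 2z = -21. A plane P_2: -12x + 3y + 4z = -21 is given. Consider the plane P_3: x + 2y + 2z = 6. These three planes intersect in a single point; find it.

(2, 5, -3)

Solving the 3×3 linear system -x - 5y - 2z = -21, -12x + 3y + 4z = -21, x + 2y + 2z = 6 (e.g. by elimination or Cramer's rule, determinant = -84) gives (2, 5, -3).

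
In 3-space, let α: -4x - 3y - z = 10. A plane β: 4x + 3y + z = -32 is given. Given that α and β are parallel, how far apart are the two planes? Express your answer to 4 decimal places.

Rescale β by 1/(-1): -4x - 3y - z = 32. Then distance = |10 − 32| / √26 ≈ 4.3146.

4.3146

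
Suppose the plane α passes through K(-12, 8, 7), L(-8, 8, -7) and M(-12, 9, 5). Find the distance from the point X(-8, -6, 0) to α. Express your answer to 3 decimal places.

5.056

KL = (4, 0, -14), KM = (0, 1, -2); a normal to α is KL × KM = (14, 8, 4).
Using K: α has equation 14x + 8y + 4z = -76.
n·X − d = (14)·(-8) + (8)·(-6) + (4)·(0) − (-76) = -84; |n| = √276.
Distance = |-84| / √276 = 84/√276 ≈ 5.056.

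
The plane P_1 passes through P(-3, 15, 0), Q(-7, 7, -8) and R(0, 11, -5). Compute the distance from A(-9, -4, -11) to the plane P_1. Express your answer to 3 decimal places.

5.800

PQ = (-4, -8, -8), PR = (3, -4, -5); a normal to P_1 is PQ × PR = (8, -44, 40).
Using P: P_1 has equation 8x - 44y + 40z = -684.
n·A − d = (8)·(-9) + (-44)·(-4) + (40)·(-11) − (-684) = 348; |n| = √3600.
Distance = |348| / √3600 = 348/√3600 ≈ 5.800.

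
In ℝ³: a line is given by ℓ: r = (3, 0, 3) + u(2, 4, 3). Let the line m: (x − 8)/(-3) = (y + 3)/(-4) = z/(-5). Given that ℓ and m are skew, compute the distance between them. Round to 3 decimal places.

6.111

m has direction (-3, -4, -5) through (8, -3, 0).
Common perpendicular direction n = (2, 4, 3) × (-3, -4, -5) = (-8, 1, 4).
With w = (8, -3, 0) − (3, 0, 3) = (5, -3, -3), w · n = -55.
Distance = |w · n| / |n| = |-55| / √81 ≈ 6.111.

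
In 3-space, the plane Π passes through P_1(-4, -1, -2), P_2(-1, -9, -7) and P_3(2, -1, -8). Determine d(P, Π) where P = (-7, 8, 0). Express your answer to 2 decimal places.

2.26

P_1P_2 = (3, -8, -5), P_1P_3 = (6, 0, -6); a normal to Π is P_1P_2 × P_1P_3 = (48, -12, 48).
Using P_1: Π has equation 48x - 12y + 48z = -276.
n·P − d = (48)·(-7) + (-12)·(8) + (48)·(0) − (-276) = -156; |n| = √4752.
Distance = |-156| / √4752 = 156/√4752 ≈ 2.26.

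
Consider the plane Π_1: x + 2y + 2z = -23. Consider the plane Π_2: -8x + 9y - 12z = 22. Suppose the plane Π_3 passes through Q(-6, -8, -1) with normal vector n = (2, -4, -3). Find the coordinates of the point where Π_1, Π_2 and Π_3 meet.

Π_3: n·r = n·Q gives 2x - 4y - 3z = 23.
Solving the 3×3 linear system x + 2y + 2z = -23, -8x + 9y - 12z = 22, 2x - 4y - 3z = 23 (e.g. by elimination or Cramer's rule, determinant = -143) gives (-5, -6, -3).

(-5, -6, -3)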